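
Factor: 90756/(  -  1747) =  - 2^2*3^2 * 1747^( - 1) * 2521^1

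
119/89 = 119/89 = 1.34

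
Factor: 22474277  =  7^1*163^1*19697^1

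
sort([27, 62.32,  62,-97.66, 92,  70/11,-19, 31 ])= [ - 97.66, - 19,70/11, 27,31,62,62.32 , 92 ] 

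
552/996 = 46/83 = 0.55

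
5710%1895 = 25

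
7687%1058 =281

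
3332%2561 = 771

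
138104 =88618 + 49486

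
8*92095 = 736760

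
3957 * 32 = 126624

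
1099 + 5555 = 6654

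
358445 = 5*71689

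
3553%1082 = 307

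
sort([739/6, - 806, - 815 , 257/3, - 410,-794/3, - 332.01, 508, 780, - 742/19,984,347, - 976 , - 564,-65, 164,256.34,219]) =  [ - 976, - 815, - 806, -564, - 410,-332.01, - 794/3, - 65, - 742/19  ,  257/3,  739/6, 164, 219 , 256.34,347, 508,  780, 984 ] 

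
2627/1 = 2627 = 2627.00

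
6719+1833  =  8552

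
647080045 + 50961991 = 698042036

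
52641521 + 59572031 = 112213552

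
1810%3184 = 1810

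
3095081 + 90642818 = 93737899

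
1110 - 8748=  - 7638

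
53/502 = 53/502 = 0.11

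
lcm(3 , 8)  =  24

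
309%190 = 119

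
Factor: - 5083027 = -59^1*101^1*853^1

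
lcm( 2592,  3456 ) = 10368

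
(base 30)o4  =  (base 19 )202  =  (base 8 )1324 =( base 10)724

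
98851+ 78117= 176968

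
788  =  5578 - 4790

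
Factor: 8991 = 3^5 *37^1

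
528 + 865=1393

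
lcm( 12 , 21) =84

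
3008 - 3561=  - 553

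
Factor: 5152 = 2^5*7^1*23^1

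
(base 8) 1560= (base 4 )31300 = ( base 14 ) 46c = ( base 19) 286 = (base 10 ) 880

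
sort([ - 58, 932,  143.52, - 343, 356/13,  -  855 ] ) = [ - 855, - 343 , - 58,356/13,143.52,932 ]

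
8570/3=2856 + 2/3 = 2856.67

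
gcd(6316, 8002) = 2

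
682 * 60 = 40920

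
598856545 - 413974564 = 184881981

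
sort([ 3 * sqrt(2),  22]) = [3 * sqrt( 2), 22]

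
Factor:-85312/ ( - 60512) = 2^1 * 43^1 * 61^( - 1) = 86/61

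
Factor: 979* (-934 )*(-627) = 2^1*3^1 * 11^2*19^1*89^1 *467^1 = 573320022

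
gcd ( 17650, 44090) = 10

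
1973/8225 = 1973/8225 = 0.24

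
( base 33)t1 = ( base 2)1110111110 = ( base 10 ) 958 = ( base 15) 43D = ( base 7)2536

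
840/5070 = 28/169 = 0.17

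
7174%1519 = 1098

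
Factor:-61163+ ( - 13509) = - 2^4* 13^1 * 359^1 =- 74672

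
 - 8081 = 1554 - 9635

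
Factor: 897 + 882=3^1 * 593^1 = 1779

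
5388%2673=42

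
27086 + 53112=80198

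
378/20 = 189/10= 18.90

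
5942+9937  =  15879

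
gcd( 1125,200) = 25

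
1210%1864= 1210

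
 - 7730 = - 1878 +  - 5852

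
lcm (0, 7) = 0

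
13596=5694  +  7902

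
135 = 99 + 36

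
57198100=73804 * 775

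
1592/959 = 1592/959 = 1.66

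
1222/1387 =1222/1387 = 0.88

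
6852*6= 41112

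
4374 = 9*486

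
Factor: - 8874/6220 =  - 2^(-1 )*3^2*5^(-1 )*17^1*29^1*311^(-1 ) = - 4437/3110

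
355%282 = 73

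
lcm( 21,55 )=1155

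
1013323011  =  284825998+728497013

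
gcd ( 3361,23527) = 3361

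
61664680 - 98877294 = -37212614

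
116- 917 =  - 801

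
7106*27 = 191862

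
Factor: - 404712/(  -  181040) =693/310  =  2^( -1) * 3^2*5^( - 1)*7^1*11^1*31^( - 1)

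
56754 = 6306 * 9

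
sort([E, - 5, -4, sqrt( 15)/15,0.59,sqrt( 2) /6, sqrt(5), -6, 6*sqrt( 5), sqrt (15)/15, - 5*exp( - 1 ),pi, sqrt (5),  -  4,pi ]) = [ - 6, - 5,-4, - 4, -5*exp( - 1 ) , sqrt( 2)/6,sqrt( 15)/15, sqrt( 15)/15,0.59,sqrt( 5), sqrt( 5),E, pi,pi,6  *  sqrt( 5) ] 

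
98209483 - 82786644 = 15422839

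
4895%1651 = 1593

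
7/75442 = 7/75442 = 0.00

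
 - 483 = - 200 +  - 283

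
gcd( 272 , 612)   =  68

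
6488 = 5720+768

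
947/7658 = 947/7658 = 0.12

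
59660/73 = 59660/73  =  817.26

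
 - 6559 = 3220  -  9779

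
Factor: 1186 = 2^1*593^1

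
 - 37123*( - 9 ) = 334107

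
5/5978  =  5/5978 = 0.00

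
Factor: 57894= 2^1*3^1*9649^1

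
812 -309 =503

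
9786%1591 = 240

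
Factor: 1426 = 2^1*23^1 * 31^1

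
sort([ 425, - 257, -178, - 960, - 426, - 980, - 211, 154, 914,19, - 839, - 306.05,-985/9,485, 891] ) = [ - 980, - 960, - 839, - 426, - 306.05, - 257, - 211, - 178, - 985/9, 19, 154, 425,485, 891,  914 ]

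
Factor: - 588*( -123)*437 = 31605588 = 2^2*3^2*7^2*19^1*23^1*41^1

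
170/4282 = 85/2141 = 0.04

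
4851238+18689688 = 23540926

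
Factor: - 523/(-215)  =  5^( - 1 )*43^( - 1 )*523^1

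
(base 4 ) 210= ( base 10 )36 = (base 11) 33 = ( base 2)100100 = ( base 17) 22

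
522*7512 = 3921264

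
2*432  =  864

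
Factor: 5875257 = 3^1 * 1958419^1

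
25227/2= 25227/2 = 12613.50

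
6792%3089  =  614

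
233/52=4 + 25/52 = 4.48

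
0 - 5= - 5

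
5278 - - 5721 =10999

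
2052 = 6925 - 4873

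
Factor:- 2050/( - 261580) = 2^ ( - 1) * 5^1*11^( - 1) * 29^( - 1)  =  5/638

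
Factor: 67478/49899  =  2^1* 3^(-1)*16633^(-1)*33739^1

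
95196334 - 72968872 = 22227462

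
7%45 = 7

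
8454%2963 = 2528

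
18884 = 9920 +8964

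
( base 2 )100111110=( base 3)102210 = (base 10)318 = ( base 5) 2233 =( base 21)f3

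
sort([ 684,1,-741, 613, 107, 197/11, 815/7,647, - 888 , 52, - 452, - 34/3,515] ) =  [ -888, - 741, - 452,- 34/3, 1, 197/11, 52, 107, 815/7, 515, 613, 647, 684]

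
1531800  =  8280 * 185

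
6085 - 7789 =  - 1704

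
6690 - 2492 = 4198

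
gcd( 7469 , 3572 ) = 1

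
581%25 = 6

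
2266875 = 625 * 3627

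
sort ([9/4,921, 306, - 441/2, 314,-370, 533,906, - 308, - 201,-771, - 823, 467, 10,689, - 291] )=[ - 823,  -  771, - 370,  -  308,-291, - 441/2,  -  201 , 9/4,10, 306, 314,  467 , 533, 689 , 906, 921] 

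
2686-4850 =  - 2164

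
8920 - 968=7952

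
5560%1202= 752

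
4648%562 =152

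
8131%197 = 54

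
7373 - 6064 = 1309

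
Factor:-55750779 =-3^2*7^2*167^1*757^1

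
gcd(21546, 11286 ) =1026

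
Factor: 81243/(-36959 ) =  - 3^4*13^( - 1) *17^1*59^1*2843^( -1)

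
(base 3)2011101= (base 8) 3050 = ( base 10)1576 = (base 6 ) 11144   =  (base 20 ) 3IG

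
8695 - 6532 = 2163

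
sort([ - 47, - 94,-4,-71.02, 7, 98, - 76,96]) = [ - 94, - 76,-71.02,-47, - 4,7, 96,98]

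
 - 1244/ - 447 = 2 + 350/447=2.78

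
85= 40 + 45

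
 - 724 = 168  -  892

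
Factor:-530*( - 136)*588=2^6*3^1*5^1*7^2*17^1*53^1= 42383040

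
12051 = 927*13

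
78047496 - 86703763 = -8656267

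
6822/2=3411 = 3411.00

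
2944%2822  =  122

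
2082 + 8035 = 10117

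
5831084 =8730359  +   - 2899275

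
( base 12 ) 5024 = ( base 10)8668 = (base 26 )CLA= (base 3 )102220001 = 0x21dc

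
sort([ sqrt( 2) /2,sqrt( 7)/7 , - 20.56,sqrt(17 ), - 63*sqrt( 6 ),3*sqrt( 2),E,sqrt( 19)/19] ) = [ - 63*sqrt( 6 ), - 20.56,sqrt( 19)/19,sqrt( 7) /7,sqrt(2 ) /2,E,sqrt( 17 ),3*sqrt( 2)]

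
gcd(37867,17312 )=1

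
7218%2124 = 846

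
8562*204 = 1746648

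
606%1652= 606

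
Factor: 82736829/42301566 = 9192981/4700174 = 2^(-1 )*3^1*7^1*97^1*239^( - 1 )*4513^1 * 9833^(  -  1 )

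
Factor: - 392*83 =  - 32536 = - 2^3*7^2*83^1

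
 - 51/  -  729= 17/243 = 0.07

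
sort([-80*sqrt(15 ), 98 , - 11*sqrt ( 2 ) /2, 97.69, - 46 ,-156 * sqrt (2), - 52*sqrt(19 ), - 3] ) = [ - 80 *sqrt(15)  , - 52*sqrt( 19 ), - 156*sqrt( 2), - 46, - 11*sqrt(2 ) /2, - 3  ,  97.69, 98]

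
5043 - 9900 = - 4857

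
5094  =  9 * 566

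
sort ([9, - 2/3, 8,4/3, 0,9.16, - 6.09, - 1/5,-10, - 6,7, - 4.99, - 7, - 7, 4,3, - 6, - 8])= [  -  10,  -  8,  -  7,  -  7,  -  6.09,-6, - 6, - 4.99, - 2/3, - 1/5,0,4/3, 3 , 4, 7, 8, 9, 9.16 ]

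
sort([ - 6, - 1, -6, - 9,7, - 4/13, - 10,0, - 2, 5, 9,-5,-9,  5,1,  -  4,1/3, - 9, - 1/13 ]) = [-10, - 9, - 9, -9 , - 6, - 6, - 5, - 4, - 2, - 1, - 4/13,-1/13, 0,1/3,1,5, 5,7,9 ]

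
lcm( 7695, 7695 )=7695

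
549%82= 57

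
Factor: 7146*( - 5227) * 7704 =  - 287760901968 = -2^4*3^4 *107^1*397^1*5227^1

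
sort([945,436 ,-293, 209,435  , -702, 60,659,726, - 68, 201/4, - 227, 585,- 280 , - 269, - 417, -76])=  [-702, - 417, - 293,-280, - 269, - 227, - 76, - 68, 201/4, 60, 209 , 435, 436 , 585,659,726, 945]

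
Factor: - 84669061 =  - 17^1*37^1 * 134609^1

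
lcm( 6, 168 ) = 168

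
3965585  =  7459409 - 3493824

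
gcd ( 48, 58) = 2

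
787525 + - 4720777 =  - 3933252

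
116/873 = 116/873 = 0.13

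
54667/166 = 329+53/166 = 329.32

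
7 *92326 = 646282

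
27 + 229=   256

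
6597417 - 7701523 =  - 1104106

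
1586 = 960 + 626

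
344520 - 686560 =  - 342040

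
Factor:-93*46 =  - 2^1*3^1*23^1*31^1 = - 4278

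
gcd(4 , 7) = 1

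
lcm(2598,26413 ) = 158478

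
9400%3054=238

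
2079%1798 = 281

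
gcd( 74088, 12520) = 8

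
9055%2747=814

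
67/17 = 3 + 16/17 = 3.94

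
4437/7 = 4437/7 = 633.86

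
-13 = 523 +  - 536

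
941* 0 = 0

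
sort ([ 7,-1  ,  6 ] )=[-1, 6, 7 ] 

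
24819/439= 56  +  235/439 =56.54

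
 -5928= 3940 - 9868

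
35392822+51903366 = 87296188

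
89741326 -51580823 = 38160503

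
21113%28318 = 21113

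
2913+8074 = 10987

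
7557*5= 37785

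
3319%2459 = 860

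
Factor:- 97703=  -  41^1*2383^1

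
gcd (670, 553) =1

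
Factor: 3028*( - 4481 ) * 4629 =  - 62808438372 = - 2^2*3^1* 757^1 * 1543^1*4481^1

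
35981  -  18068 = 17913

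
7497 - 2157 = 5340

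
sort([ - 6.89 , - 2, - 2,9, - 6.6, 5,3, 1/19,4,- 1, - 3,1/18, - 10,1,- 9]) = [ - 10,-9, - 6.89, - 6.6, - 3, - 2, - 2, - 1,1/19, 1/18,1 , 3, 4,5,9] 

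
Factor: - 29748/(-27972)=67/63 = 3^( - 2 ) * 7^(  -  1) *67^1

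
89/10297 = 89/10297  =  0.01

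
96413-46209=50204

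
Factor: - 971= - 971^1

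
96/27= 32/9 = 3.56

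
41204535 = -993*(-41495 )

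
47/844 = 47/844 =0.06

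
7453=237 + 7216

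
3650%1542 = 566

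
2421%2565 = 2421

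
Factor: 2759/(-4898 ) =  - 89/158 = -2^( - 1 )*79^(- 1)*89^1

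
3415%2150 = 1265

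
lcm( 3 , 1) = 3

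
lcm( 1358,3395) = 6790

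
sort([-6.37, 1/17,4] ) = [ -6.37, 1/17,4] 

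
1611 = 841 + 770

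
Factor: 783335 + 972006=1755341 = 7^1*29^1*8647^1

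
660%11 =0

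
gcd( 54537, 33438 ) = 3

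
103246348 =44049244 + 59197104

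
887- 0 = 887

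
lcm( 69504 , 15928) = 764544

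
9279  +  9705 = 18984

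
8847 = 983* 9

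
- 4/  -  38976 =1/9744 = 0.00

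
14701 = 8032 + 6669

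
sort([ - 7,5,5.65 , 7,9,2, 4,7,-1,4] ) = [-7,-1 , 2,4,4,  5, 5.65, 7,7,9]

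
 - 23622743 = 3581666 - 27204409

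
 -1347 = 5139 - 6486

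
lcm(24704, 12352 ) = 24704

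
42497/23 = 42497/23 =1847.70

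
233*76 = 17708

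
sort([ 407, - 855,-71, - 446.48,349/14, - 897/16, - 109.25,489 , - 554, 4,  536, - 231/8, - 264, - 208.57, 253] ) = [-855, - 554 , - 446.48,-264, - 208.57,  -  109.25,  -  71,-897/16, - 231/8, 4, 349/14, 253, 407, 489,536] 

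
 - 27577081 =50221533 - 77798614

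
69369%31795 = 5779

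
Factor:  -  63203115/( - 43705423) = 3^1*5^1*547^1*7703^1*43705423^ ( - 1 ) 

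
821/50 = 16 + 21/50 =16.42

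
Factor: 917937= 3^2*29^1*3517^1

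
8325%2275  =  1500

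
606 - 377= 229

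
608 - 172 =436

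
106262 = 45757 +60505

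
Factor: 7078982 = 2^1*19^1*311^1 * 599^1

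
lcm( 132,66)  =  132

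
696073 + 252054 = 948127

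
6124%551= 63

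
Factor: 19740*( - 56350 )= -2^3*3^1*5^3*7^3*23^1*47^1 = -1112349000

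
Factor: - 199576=-2^3 * 13^1*19^1 * 101^1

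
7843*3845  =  30156335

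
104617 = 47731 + 56886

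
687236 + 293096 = 980332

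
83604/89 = 939 + 33/89 = 939.37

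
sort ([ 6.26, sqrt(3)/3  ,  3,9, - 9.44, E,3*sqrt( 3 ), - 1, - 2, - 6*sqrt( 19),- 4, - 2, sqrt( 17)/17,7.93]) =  [ - 6*sqrt(19), - 9.44, - 4,-2, - 2,-1, sqrt( 17 )/17, sqrt( 3 ) /3, E,3, 3*sqrt( 3 ), 6.26, 7.93,  9] 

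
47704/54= 23852/27 =883.41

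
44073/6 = 14691/2 = 7345.50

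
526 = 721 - 195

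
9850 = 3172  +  6678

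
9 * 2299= 20691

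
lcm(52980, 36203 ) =2172180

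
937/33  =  28+13/33 =28.39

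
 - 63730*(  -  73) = 4652290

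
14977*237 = 3549549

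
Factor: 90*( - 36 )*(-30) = 97200  =  2^4*3^5 * 5^2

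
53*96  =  5088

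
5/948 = 5/948=0.01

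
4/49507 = 4/49507 = 0.00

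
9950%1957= 165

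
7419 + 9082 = 16501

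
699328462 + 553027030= 1252355492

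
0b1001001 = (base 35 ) 23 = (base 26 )2L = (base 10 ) 73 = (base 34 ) 25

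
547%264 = 19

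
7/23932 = 7/23932 = 0.00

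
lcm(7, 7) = 7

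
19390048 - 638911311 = -619521263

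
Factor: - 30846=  - 2^1* 3^1 * 53^1*97^1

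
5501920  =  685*8032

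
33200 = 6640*5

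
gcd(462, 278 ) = 2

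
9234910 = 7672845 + 1562065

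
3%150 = 3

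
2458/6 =1229/3 = 409.67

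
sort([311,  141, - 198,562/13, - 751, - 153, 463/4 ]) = [ - 751 , - 198, - 153, 562/13,463/4,141 , 311 ]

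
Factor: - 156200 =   -  2^3*5^2 *11^1*71^1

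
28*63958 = 1790824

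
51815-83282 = - 31467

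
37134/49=757 + 41/49 = 757.84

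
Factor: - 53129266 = -2^1*571^1  *  46523^1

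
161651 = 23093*7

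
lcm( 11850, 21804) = 545100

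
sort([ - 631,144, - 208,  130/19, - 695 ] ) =[ - 695, - 631 , - 208, 130/19, 144] 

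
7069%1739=113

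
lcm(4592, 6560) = 45920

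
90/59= 90/59 = 1.53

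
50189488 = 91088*551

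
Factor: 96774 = 2^1*3^1*127^2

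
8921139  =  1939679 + 6981460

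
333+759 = 1092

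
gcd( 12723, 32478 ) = 3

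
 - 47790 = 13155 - 60945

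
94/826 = 47/413 = 0.11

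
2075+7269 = 9344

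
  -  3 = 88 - 91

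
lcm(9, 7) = 63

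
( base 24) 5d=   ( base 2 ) 10000101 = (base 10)133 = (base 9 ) 157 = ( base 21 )67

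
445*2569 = 1143205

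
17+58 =75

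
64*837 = 53568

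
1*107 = 107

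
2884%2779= 105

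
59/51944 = 59/51944  =  0.00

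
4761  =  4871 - 110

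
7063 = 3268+3795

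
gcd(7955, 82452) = 1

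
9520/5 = 1904 = 1904.00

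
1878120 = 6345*296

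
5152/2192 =322/137 =2.35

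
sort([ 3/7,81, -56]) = [ - 56 , 3/7, 81 ] 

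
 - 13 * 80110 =-1041430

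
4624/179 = 25 + 149/179 = 25.83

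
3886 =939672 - 935786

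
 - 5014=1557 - 6571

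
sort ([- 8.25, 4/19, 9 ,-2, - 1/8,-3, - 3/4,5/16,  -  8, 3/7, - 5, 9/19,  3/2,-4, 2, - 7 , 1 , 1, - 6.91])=[- 8.25,-8, - 7 , - 6.91,- 5, - 4, - 3, - 2,- 3/4 , - 1/8, 4/19,  5/16, 3/7 , 9/19,1,1, 3/2 , 2,9]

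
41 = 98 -57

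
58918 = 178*331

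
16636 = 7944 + 8692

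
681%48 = 9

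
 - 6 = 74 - 80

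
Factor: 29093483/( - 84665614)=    - 2^(-1 )*11^( - 1)*103^1*282461^1*3848437^( - 1)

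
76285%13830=7135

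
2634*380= 1000920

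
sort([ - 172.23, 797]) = [ - 172.23, 797 ] 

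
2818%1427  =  1391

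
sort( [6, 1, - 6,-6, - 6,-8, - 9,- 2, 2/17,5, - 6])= [  -  9 , - 8,-6, - 6  ,-6, - 6,-2,2/17,1,5,  6]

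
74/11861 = 74/11861=0.01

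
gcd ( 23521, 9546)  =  43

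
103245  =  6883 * 15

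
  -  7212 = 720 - 7932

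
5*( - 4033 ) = - 20165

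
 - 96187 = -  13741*7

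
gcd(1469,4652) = 1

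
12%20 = 12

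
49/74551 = 49/74551=0.00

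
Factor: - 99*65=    - 3^2*5^1*  11^1*13^1=-6435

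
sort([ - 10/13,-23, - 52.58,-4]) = [ - 52.58 ,  -  23,  -  4,- 10/13] 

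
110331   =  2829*39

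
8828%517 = 39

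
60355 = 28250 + 32105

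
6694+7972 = 14666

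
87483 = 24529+62954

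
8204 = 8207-3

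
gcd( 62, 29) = 1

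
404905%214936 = 189969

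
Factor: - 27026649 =- 3^3*13^2*5923^1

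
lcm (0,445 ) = 0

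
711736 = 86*8276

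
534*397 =211998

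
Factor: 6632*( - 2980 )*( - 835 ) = 16502405600 = 2^5*5^2 * 149^1*167^1*829^1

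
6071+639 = 6710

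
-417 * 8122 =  - 3386874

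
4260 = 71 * 60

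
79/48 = 1 + 31/48 = 1.65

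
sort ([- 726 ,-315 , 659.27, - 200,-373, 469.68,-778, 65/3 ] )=[ - 778, - 726, - 373, - 315,  -  200,65/3,  469.68,659.27] 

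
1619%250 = 119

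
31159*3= 93477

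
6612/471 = 14 + 6/157 =14.04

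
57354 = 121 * 474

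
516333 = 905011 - 388678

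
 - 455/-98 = 4 + 9/14 = 4.64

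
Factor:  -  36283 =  - 13^1 * 2791^1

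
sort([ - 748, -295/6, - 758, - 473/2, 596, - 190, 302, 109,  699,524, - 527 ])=[ - 758, - 748, - 527,-473/2, - 190, - 295/6,109,302, 524, 596, 699]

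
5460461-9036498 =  - 3576037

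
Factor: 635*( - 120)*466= - 35509200 = - 2^4*3^1*5^2*127^1 *233^1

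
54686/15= 54686/15 = 3645.73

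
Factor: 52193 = 19^1*41^1*67^1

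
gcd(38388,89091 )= 3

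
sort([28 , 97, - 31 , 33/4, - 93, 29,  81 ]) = [ - 93, - 31,33/4,28, 29,81,97] 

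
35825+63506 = 99331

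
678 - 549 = 129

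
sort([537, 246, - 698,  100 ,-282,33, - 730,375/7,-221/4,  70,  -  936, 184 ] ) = [ - 936, - 730 ,  -  698, - 282, - 221/4,33,375/7, 70,100,184,246,537]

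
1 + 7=8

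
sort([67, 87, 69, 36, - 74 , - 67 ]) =[-74, - 67,36,67,69, 87]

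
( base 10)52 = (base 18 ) 2g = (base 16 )34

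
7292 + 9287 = 16579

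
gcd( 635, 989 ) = 1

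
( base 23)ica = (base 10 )9808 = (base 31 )a6c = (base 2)10011001010000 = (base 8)23120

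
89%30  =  29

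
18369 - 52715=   -  34346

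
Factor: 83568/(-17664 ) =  - 1741/368 = -2^(-4 )*23^ (-1 )*1741^1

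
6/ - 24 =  - 1 + 3/4 = - 0.25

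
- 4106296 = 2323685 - 6429981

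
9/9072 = 1/1008 =0.00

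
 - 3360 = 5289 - 8649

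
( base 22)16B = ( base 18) 1gf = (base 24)123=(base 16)273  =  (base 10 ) 627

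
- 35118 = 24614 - 59732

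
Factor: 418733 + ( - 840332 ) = -3^1  *140533^1 = - 421599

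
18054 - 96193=-78139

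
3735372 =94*39738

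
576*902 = 519552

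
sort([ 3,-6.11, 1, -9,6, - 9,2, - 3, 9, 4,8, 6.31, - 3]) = [ - 9,  -  9, - 6.11,  -  3, - 3,  1 , 2,3 , 4, 6, 6.31,8 , 9] 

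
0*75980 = 0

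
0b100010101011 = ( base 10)2219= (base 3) 10001012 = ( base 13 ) 1019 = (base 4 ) 202223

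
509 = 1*509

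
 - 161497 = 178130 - 339627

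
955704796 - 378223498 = 577481298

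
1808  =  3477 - 1669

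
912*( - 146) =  - 133152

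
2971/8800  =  2971/8800= 0.34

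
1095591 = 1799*609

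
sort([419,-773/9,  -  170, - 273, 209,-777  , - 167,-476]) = [-777, - 476,-273, - 170,-167,  -  773/9, 209,419]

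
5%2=1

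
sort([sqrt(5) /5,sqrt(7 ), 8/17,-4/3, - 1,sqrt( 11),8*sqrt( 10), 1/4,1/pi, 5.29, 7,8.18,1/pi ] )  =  [ - 4/3,-1,1/4,1/pi,1/pi, sqrt( 5)/5,  8/17,sqrt(7 ),sqrt( 11) , 5.29,7,  8.18, 8 * sqrt( 10) ]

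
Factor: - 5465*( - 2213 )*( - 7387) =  - 89338710415 = - 5^1*83^1*89^1 * 1093^1*2213^1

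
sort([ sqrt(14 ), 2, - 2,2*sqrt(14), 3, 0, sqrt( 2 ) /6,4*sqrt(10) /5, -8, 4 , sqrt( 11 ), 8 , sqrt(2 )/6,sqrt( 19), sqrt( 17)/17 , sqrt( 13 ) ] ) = [ - 8, - 2, 0,  sqrt(2 )/6,sqrt(2)/6,sqrt(17 )/17, 2,4*sqrt(10 )/5, 3,sqrt( 11), sqrt(13), sqrt(14) , 4,  sqrt(19),2*sqrt( 14) , 8 ] 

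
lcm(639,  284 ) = 2556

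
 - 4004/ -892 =1001/223 = 4.49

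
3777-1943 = 1834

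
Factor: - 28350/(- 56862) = 175/351 = 3^(  -  3)*5^2*7^1*13^ ( - 1 ) 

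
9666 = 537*18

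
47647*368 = 17534096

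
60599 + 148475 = 209074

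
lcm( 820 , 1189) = 23780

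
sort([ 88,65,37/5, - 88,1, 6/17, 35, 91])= [ - 88,6/17, 1, 37/5 , 35,65,88,91]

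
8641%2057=413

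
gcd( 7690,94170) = 10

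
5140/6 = 856 + 2/3  =  856.67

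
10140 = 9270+870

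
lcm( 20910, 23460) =961860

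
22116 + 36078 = 58194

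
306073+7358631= 7664704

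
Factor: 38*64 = 2432=2^7*19^1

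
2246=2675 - 429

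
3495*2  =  6990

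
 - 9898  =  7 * (  -  1414) 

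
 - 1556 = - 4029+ 2473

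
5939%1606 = 1121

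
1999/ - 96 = - 1999/96 = - 20.82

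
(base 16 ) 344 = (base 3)1010222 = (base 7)2303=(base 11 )6A0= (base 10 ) 836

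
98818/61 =98818/61  =  1619.97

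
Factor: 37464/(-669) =-2^3*7^1 = -56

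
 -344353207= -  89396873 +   -  254956334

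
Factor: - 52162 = - 2^1 *11^1*2371^1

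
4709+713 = 5422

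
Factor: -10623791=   - 1667^1*6373^1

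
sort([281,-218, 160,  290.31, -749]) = [ - 749, - 218 , 160, 281, 290.31]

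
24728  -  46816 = -22088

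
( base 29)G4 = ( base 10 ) 468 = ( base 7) 1236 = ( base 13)2a0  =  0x1D4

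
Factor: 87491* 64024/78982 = 2800761892/39491= 2^2*17^( - 1)*23^( - 1)*53^1*  101^( - 1) * 151^1*87491^1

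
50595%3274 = 1485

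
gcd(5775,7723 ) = 1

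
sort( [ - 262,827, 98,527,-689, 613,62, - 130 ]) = [ - 689, - 262, - 130, 62,98, 527, 613,827] 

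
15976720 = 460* 34732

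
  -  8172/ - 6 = 1362 + 0/1 = 1362.00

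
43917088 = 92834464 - 48917376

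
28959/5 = 5791 + 4/5 = 5791.80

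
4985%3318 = 1667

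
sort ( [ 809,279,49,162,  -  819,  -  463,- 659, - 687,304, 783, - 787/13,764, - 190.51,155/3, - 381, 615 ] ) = [ - 819 , - 687, - 659, - 463, - 381,-190.51, - 787/13,49 , 155/3,162 , 279 , 304, 615, 764,783,809] 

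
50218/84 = 3587/6=597.83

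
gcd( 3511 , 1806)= 1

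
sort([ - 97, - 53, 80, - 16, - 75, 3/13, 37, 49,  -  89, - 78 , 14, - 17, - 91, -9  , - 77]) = [ - 97, - 91, - 89, - 78, - 77,-75  ,-53,-17, - 16,- 9, 3/13, 14, 37,49, 80]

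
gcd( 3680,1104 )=368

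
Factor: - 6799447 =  - 31^1 * 137^1  *  1601^1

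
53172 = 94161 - 40989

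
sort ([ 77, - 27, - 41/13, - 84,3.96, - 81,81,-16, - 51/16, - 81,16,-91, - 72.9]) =[  -  91, - 84, - 81, - 81,  -  72.9, - 27, - 16, - 51/16, - 41/13,3.96,16, 77,  81] 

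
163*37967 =6188621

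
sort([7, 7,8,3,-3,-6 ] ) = [  -  6, - 3,3, 7, 7,8]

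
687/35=687/35= 19.63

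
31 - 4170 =-4139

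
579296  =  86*6736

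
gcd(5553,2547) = 9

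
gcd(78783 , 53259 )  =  3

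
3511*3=10533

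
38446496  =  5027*7648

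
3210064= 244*13156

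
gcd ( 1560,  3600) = 120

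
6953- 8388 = - 1435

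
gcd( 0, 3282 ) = 3282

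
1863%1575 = 288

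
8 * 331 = 2648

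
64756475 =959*67525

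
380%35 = 30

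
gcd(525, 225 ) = 75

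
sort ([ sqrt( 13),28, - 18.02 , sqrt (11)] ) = [ -18.02,sqrt( 11),sqrt(13),28] 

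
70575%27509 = 15557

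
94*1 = 94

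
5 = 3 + 2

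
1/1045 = 1/1045 = 0.00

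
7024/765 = 7024/765 = 9.18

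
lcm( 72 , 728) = 6552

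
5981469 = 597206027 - 591224558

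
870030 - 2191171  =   - 1321141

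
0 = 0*82022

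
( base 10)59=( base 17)38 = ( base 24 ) 2B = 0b111011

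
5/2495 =1/499 = 0.00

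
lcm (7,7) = 7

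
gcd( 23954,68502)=14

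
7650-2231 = 5419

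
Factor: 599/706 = 2^( - 1 )*353^( - 1 ) * 599^1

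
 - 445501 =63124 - 508625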